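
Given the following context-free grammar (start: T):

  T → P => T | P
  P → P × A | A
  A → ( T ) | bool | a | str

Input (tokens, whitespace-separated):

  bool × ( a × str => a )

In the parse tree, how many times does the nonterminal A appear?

5

[T [P [P [A bool]] × [A ( [T [P [P [A a]] × [A str]] => [T [P [A a]]]] )]]]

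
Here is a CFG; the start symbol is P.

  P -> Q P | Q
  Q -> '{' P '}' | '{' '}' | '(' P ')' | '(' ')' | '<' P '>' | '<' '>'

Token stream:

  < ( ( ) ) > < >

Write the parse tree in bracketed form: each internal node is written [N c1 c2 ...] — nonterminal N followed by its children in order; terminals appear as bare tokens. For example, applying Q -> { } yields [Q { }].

[P [Q < [P [Q ( [P [Q ( )]] )]] >] [P [Q < >]]]

P
Q P
< P > P
< Q > P
< ( P ) > P
< ( Q ) > P
< ( ( ) ) > P
< ( ( ) ) > Q
< ( ( ) ) > < >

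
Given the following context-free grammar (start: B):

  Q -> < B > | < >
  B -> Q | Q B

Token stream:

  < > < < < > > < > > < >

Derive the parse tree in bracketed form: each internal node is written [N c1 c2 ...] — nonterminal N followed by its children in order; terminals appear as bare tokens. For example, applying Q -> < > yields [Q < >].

B
Q B
< > B
< > Q B
< > < B > B
< > < Q B > B
< > < < B > B > B
< > < < Q > B > B
< > < < < > > B > B
< > < < < > > Q > B
< > < < < > > < > > B
< > < < < > > < > > Q
< > < < < > > < > > < >

[B [Q < >] [B [Q < [B [Q < [B [Q < >]] >] [B [Q < >]]] >] [B [Q < >]]]]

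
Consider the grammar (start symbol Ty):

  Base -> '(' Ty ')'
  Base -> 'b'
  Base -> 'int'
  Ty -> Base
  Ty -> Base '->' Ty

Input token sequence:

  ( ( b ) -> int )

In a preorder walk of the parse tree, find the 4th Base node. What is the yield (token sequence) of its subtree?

[Ty [Base ( [Ty [Base ( [Ty [Base b]] )] -> [Ty [Base int]]] )]]

int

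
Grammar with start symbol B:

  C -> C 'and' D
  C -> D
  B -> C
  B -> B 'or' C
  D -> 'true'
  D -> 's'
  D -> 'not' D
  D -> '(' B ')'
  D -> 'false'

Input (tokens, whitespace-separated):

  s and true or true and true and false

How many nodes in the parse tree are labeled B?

2

[B [B [C [C [D s]] and [D true]]] or [C [C [C [D true]] and [D true]] and [D false]]]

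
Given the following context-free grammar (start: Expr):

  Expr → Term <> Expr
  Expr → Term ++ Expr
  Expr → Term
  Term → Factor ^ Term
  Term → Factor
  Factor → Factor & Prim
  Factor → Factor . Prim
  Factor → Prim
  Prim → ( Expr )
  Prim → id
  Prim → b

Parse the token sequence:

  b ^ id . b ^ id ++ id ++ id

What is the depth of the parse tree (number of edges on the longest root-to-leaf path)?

6

[Expr [Term [Factor [Prim b]] ^ [Term [Factor [Factor [Prim id]] . [Prim b]] ^ [Term [Factor [Prim id]]]]] ++ [Expr [Term [Factor [Prim id]]] ++ [Expr [Term [Factor [Prim id]]]]]]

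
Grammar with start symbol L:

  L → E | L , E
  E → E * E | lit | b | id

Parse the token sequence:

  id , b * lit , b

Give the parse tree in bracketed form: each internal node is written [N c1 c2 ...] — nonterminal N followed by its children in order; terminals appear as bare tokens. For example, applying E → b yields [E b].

L
L , E
L , E , E
E , E , E
id , E , E
id , E * E , E
id , b * E , E
id , b * lit , E
id , b * lit , b

[L [L [L [E id]] , [E [E b] * [E lit]]] , [E b]]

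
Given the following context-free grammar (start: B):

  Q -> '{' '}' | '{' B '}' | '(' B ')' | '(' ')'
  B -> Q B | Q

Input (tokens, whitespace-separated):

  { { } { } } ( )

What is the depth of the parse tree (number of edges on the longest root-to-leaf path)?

5

[B [Q { [B [Q { }] [B [Q { }]]] }] [B [Q ( )]]]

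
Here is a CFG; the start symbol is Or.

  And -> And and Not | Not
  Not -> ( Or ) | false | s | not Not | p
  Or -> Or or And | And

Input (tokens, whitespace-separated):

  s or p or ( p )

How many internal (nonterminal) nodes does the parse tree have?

12

[Or [Or [Or [And [Not s]]] or [And [Not p]]] or [And [Not ( [Or [And [Not p]]] )]]]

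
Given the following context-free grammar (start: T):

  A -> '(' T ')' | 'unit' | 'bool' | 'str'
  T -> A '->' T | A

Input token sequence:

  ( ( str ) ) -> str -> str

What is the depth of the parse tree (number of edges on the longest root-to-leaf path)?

6

[T [A ( [T [A ( [T [A str]] )]] )] -> [T [A str] -> [T [A str]]]]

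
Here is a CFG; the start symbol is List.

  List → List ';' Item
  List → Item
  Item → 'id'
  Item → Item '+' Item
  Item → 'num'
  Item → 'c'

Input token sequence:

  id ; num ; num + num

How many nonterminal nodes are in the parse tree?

8

[List [List [List [Item id]] ; [Item num]] ; [Item [Item num] + [Item num]]]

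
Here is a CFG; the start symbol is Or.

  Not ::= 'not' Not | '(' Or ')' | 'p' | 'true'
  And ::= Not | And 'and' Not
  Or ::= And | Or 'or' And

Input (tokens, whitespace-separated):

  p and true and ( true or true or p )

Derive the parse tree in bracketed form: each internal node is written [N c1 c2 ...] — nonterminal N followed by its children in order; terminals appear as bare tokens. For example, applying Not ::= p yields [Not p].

[Or [And [And [And [Not p]] and [Not true]] and [Not ( [Or [Or [Or [And [Not true]]] or [And [Not true]]] or [And [Not p]]] )]]]

Or
And
And and Not
And and Not and Not
Not and Not and Not
p and Not and Not
p and true and Not
p and true and ( Or )
p and true and ( Or or And )
p and true and ( Or or And or And )
p and true and ( And or And or And )
p and true and ( Not or And or And )
p and true and ( true or And or And )
p and true and ( true or Not or And )
p and true and ( true or true or And )
p and true and ( true or true or Not )
p and true and ( true or true or p )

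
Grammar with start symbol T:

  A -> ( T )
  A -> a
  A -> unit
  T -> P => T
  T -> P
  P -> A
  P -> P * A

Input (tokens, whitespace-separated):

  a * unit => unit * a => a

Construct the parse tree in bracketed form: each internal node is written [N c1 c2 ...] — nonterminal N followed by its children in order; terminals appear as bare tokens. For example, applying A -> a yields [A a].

T
P => T
P * A => T
A * A => T
a * A => T
a * unit => T
a * unit => P => T
a * unit => P * A => T
a * unit => A * A => T
a * unit => unit * A => T
a * unit => unit * a => T
a * unit => unit * a => P
a * unit => unit * a => A
a * unit => unit * a => a

[T [P [P [A a]] * [A unit]] => [T [P [P [A unit]] * [A a]] => [T [P [A a]]]]]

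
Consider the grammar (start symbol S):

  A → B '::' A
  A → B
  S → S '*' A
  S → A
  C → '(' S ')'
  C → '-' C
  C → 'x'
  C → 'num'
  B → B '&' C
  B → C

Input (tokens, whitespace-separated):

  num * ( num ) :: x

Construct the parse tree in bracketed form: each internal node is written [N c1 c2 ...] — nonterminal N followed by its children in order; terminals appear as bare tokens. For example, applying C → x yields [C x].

S
S * A
A * A
B * A
C * A
num * A
num * B :: A
num * C :: A
num * ( S ) :: A
num * ( A ) :: A
num * ( B ) :: A
num * ( C ) :: A
num * ( num ) :: A
num * ( num ) :: B
num * ( num ) :: C
num * ( num ) :: x

[S [S [A [B [C num]]]] * [A [B [C ( [S [A [B [C num]]]] )]] :: [A [B [C x]]]]]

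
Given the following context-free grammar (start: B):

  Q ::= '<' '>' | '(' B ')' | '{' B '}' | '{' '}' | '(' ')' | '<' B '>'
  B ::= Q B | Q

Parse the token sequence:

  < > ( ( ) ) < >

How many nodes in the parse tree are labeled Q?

4

[B [Q < >] [B [Q ( [B [Q ( )]] )] [B [Q < >]]]]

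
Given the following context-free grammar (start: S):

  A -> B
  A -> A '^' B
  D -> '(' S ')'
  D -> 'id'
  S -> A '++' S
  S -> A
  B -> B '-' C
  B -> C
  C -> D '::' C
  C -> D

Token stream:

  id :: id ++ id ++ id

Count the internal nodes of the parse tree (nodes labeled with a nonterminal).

17

[S [A [B [C [D id] :: [C [D id]]]]] ++ [S [A [B [C [D id]]]] ++ [S [A [B [C [D id]]]]]]]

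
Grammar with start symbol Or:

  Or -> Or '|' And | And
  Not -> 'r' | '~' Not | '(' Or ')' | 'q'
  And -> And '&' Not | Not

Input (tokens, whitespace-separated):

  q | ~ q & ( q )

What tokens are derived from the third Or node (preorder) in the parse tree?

[Or [Or [And [Not q]]] | [And [And [Not ~ [Not q]]] & [Not ( [Or [And [Not q]]] )]]]

q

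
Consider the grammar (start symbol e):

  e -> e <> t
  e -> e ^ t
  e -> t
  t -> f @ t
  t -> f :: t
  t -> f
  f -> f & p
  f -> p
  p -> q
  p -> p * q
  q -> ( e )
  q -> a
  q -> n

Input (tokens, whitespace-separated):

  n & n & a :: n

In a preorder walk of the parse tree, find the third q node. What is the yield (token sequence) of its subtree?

a

[e [t [f [f [f [p [q n]]] & [p [q n]]] & [p [q a]]] :: [t [f [p [q n]]]]]]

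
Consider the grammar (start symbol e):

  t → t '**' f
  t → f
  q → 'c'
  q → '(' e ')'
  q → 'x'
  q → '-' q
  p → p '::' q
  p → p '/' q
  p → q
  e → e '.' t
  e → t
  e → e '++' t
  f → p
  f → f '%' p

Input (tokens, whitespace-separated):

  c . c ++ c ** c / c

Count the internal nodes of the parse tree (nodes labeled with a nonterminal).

21

[e [e [e [t [f [p [q c]]]]] . [t [f [p [q c]]]]] ++ [t [t [f [p [q c]]]] ** [f [p [p [q c]] / [q c]]]]]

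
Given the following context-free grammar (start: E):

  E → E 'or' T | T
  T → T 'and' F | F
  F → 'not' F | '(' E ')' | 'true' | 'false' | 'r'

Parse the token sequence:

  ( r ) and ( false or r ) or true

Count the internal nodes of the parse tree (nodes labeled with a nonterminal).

17

[E [E [T [T [F ( [E [T [F r]]] )]] and [F ( [E [E [T [F false]]] or [T [F r]]] )]]] or [T [F true]]]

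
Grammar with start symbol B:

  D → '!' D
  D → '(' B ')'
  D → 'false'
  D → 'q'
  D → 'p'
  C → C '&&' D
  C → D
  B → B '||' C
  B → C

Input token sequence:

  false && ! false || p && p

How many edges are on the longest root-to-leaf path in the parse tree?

[B [B [C [C [D false]] && [D ! [D false]]]] || [C [C [D p]] && [D p]]]

5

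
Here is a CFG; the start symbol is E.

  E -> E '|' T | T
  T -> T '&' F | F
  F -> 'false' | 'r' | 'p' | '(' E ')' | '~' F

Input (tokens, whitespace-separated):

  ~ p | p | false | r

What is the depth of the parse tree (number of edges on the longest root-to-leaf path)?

[E [E [E [E [T [F ~ [F p]]]] | [T [F p]]] | [T [F false]]] | [T [F r]]]

7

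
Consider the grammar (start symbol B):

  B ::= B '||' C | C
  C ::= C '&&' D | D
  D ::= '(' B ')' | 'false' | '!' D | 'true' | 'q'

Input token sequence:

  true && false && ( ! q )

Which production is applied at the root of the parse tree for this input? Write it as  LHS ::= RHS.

[B [C [C [C [D true]] && [D false]] && [D ( [B [C [D ! [D q]]]] )]]]

B ::= C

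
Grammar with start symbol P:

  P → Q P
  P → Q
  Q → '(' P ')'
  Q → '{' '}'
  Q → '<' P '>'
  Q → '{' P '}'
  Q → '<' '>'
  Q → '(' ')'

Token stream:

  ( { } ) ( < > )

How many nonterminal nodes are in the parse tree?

[P [Q ( [P [Q { }]] )] [P [Q ( [P [Q < >]] )]]]

8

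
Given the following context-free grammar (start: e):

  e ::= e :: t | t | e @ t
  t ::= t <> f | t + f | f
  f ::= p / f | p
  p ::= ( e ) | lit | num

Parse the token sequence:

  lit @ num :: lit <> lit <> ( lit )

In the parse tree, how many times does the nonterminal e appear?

[e [e [e [t [f [p lit]]]] @ [t [f [p num]]]] :: [t [t [t [f [p lit]]] <> [f [p lit]]] <> [f [p ( [e [t [f [p lit]]]] )]]]]

4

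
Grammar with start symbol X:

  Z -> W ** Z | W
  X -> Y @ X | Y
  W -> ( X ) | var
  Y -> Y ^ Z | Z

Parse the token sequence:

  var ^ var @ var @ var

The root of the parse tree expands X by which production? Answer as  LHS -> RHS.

[X [Y [Y [Z [W var]]] ^ [Z [W var]]] @ [X [Y [Z [W var]]] @ [X [Y [Z [W var]]]]]]

X -> Y @ X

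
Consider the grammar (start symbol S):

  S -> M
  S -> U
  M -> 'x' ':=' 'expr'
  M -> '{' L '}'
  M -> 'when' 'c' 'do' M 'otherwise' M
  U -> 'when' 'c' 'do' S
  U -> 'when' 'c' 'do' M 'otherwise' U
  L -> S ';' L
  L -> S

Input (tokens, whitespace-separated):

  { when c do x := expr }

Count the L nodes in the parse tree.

1

[S [M { [L [S [U when c do [S [M x := expr]]]]] }]]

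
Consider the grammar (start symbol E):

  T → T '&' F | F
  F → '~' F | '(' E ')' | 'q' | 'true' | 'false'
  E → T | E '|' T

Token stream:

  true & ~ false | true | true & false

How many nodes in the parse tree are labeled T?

5

[E [E [E [T [T [F true]] & [F ~ [F false]]]] | [T [F true]]] | [T [T [F true]] & [F false]]]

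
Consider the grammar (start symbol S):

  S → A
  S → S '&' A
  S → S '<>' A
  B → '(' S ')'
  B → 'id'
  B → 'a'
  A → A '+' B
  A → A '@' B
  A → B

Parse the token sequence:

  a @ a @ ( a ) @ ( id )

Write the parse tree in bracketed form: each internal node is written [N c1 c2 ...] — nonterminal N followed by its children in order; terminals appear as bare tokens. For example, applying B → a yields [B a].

[S [A [A [A [A [B a]] @ [B a]] @ [B ( [S [A [B a]]] )]] @ [B ( [S [A [B id]]] )]]]

S
A
A @ B
A @ B @ B
A @ B @ B @ B
B @ B @ B @ B
a @ B @ B @ B
a @ a @ B @ B
a @ a @ ( S ) @ B
a @ a @ ( A ) @ B
a @ a @ ( B ) @ B
a @ a @ ( a ) @ B
a @ a @ ( a ) @ ( S )
a @ a @ ( a ) @ ( A )
a @ a @ ( a ) @ ( B )
a @ a @ ( a ) @ ( id )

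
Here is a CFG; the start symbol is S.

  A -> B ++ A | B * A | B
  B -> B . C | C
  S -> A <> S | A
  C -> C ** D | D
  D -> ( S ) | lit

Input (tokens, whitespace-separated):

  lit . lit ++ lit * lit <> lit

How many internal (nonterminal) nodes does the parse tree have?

[S [A [B [B [C [D lit]]] . [C [D lit]]] ++ [A [B [C [D lit]]] * [A [B [C [D lit]]]]]] <> [S [A [B [C [D lit]]]]]]

21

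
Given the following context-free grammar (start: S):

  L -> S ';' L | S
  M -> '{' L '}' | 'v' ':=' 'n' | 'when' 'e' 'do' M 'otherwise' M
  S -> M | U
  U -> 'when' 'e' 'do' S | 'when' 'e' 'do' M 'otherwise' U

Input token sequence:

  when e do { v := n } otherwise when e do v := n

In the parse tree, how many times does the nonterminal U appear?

[S [U when e do [M { [L [S [M v := n]]] }] otherwise [U when e do [S [M v := n]]]]]

2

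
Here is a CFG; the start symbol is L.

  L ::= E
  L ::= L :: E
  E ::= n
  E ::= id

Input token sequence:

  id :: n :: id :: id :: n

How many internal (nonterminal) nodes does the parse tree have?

10

[L [L [L [L [L [E id]] :: [E n]] :: [E id]] :: [E id]] :: [E n]]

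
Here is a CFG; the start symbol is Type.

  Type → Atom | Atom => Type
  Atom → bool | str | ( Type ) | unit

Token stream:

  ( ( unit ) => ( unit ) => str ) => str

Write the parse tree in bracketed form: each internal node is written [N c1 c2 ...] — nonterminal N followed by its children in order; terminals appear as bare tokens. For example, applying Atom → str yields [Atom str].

Type
Atom => Type
( Type ) => Type
( Atom => Type ) => Type
( ( Type ) => Type ) => Type
( ( Atom ) => Type ) => Type
( ( unit ) => Type ) => Type
( ( unit ) => Atom => Type ) => Type
( ( unit ) => ( Type ) => Type ) => Type
( ( unit ) => ( Atom ) => Type ) => Type
( ( unit ) => ( unit ) => Type ) => Type
( ( unit ) => ( unit ) => Atom ) => Type
( ( unit ) => ( unit ) => str ) => Type
( ( unit ) => ( unit ) => str ) => Atom
( ( unit ) => ( unit ) => str ) => str

[Type [Atom ( [Type [Atom ( [Type [Atom unit]] )] => [Type [Atom ( [Type [Atom unit]] )] => [Type [Atom str]]]] )] => [Type [Atom str]]]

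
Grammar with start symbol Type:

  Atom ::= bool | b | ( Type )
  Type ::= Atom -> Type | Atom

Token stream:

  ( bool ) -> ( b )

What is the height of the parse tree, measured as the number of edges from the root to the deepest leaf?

[Type [Atom ( [Type [Atom bool]] )] -> [Type [Atom ( [Type [Atom b]] )]]]

5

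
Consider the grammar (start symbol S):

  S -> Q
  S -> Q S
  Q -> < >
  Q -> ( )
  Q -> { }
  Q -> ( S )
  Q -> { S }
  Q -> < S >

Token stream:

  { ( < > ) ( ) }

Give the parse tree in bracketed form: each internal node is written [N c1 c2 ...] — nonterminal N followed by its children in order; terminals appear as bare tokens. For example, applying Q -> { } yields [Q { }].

S
Q
{ S }
{ Q S }
{ ( S ) S }
{ ( Q ) S }
{ ( < > ) S }
{ ( < > ) Q }
{ ( < > ) ( ) }

[S [Q { [S [Q ( [S [Q < >]] )] [S [Q ( )]]] }]]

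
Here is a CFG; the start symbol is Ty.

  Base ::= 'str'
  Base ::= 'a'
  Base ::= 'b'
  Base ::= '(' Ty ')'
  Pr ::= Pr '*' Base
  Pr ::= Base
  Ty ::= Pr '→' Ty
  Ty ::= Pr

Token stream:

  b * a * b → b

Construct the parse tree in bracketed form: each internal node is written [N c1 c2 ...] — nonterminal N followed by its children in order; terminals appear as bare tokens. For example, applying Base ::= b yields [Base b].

[Ty [Pr [Pr [Pr [Base b]] * [Base a]] * [Base b]] → [Ty [Pr [Base b]]]]

Ty
Pr → Ty
Pr * Base → Ty
Pr * Base * Base → Ty
Base * Base * Base → Ty
b * Base * Base → Ty
b * a * Base → Ty
b * a * b → Ty
b * a * b → Pr
b * a * b → Base
b * a * b → b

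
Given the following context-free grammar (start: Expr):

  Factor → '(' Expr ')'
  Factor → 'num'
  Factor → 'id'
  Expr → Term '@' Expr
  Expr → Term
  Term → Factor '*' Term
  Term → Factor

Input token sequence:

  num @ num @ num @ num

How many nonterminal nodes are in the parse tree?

[Expr [Term [Factor num]] @ [Expr [Term [Factor num]] @ [Expr [Term [Factor num]] @ [Expr [Term [Factor num]]]]]]

12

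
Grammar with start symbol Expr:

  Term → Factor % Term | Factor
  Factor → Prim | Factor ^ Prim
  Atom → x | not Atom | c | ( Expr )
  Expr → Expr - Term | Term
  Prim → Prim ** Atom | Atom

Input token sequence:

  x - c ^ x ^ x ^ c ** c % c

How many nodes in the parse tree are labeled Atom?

7

[Expr [Expr [Term [Factor [Prim [Atom x]]]]] - [Term [Factor [Factor [Factor [Factor [Prim [Atom c]]] ^ [Prim [Atom x]]] ^ [Prim [Atom x]]] ^ [Prim [Prim [Atom c]] ** [Atom c]]] % [Term [Factor [Prim [Atom c]]]]]]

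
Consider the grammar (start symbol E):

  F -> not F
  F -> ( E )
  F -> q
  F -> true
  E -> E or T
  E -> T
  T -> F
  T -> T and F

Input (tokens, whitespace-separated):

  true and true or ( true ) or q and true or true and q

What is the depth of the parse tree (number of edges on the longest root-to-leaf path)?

[E [E [E [E [T [T [F true]] and [F true]]] or [T [F ( [E [T [F true]]] )]]] or [T [T [F q]] and [F true]]] or [T [T [F true]] and [F q]]]

8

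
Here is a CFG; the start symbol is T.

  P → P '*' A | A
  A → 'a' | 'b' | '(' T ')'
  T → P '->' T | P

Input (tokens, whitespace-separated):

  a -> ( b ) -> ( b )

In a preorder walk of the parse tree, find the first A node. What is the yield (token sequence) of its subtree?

[T [P [A a]] -> [T [P [A ( [T [P [A b]]] )]] -> [T [P [A ( [T [P [A b]]] )]]]]]

a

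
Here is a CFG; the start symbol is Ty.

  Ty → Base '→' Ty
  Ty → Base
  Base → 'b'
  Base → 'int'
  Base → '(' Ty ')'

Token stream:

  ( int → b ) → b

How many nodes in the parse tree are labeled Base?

4

[Ty [Base ( [Ty [Base int] → [Ty [Base b]]] )] → [Ty [Base b]]]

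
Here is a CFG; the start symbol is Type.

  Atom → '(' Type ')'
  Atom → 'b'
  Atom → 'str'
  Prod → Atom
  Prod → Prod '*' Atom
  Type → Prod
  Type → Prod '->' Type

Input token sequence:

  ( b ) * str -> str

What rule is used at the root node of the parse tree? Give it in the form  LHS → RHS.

[Type [Prod [Prod [Atom ( [Type [Prod [Atom b]]] )]] * [Atom str]] -> [Type [Prod [Atom str]]]]

Type → Prod '->' Type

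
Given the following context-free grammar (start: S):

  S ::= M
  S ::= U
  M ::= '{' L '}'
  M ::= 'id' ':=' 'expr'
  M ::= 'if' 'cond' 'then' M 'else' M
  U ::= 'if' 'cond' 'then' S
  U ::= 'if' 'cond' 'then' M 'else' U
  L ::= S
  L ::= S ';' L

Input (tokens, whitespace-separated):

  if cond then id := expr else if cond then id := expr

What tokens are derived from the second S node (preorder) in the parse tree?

id := expr

[S [U if cond then [M id := expr] else [U if cond then [S [M id := expr]]]]]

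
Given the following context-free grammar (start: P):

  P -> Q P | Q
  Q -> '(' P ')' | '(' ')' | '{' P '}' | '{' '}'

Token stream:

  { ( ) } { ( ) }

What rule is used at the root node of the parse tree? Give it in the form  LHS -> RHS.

[P [Q { [P [Q ( )]] }] [P [Q { [P [Q ( )]] }]]]

P -> Q P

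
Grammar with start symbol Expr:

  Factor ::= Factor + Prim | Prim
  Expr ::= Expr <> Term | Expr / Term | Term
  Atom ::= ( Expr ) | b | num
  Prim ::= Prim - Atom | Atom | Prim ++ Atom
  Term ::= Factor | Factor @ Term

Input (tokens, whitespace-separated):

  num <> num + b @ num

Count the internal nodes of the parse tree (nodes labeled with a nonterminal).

[Expr [Expr [Term [Factor [Prim [Atom num]]]]] <> [Term [Factor [Factor [Prim [Atom num]]] + [Prim [Atom b]]] @ [Term [Factor [Prim [Atom num]]]]]]

17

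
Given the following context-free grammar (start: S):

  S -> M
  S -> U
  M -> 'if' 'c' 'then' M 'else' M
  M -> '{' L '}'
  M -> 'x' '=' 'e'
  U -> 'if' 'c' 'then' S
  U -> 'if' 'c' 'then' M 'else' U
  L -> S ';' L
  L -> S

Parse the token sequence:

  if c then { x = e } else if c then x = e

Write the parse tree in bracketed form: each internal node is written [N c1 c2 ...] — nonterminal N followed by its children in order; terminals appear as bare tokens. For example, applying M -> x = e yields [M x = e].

S
U
if c then M else U
if c then { L } else U
if c then { S } else U
if c then { M } else U
if c then { x = e } else U
if c then { x = e } else if c then S
if c then { x = e } else if c then M
if c then { x = e } else if c then x = e

[S [U if c then [M { [L [S [M x = e]]] }] else [U if c then [S [M x = e]]]]]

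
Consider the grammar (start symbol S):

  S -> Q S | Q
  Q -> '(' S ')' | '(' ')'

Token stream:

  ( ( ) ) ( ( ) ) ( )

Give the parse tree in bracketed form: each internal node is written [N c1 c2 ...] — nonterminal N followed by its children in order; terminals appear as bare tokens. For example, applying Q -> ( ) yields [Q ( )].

S
Q S
( S ) S
( Q ) S
( ( ) ) S
( ( ) ) Q S
( ( ) ) ( S ) S
( ( ) ) ( Q ) S
( ( ) ) ( ( ) ) S
( ( ) ) ( ( ) ) Q
( ( ) ) ( ( ) ) ( )

[S [Q ( [S [Q ( )]] )] [S [Q ( [S [Q ( )]] )] [S [Q ( )]]]]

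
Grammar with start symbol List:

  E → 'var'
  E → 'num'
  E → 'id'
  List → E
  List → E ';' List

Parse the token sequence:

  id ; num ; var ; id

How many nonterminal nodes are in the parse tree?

8

[List [E id] ; [List [E num] ; [List [E var] ; [List [E id]]]]]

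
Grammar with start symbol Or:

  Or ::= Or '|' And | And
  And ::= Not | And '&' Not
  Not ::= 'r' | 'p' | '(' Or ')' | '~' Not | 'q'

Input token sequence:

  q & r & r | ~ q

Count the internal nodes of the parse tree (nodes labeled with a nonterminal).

11

[Or [Or [And [And [And [Not q]] & [Not r]] & [Not r]]] | [And [Not ~ [Not q]]]]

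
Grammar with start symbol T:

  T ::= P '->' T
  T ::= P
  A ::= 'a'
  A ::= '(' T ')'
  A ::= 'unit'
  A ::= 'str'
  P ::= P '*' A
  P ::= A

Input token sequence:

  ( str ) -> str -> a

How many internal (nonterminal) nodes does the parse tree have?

12

[T [P [A ( [T [P [A str]]] )]] -> [T [P [A str]] -> [T [P [A a]]]]]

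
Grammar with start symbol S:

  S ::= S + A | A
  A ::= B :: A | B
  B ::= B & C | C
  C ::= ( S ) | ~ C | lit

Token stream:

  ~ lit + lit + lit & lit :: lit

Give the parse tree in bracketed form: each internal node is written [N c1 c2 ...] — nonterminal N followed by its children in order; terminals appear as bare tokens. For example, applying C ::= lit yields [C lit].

S
S + A
S + A + A
A + A + A
B + A + A
C + A + A
~ C + A + A
~ lit + A + A
~ lit + B + A
~ lit + C + A
~ lit + lit + A
~ lit + lit + B :: A
~ lit + lit + B & C :: A
~ lit + lit + C & C :: A
~ lit + lit + lit & C :: A
~ lit + lit + lit & lit :: A
~ lit + lit + lit & lit :: B
~ lit + lit + lit & lit :: C
~ lit + lit + lit & lit :: lit

[S [S [S [A [B [C ~ [C lit]]]]] + [A [B [C lit]]]] + [A [B [B [C lit]] & [C lit]] :: [A [B [C lit]]]]]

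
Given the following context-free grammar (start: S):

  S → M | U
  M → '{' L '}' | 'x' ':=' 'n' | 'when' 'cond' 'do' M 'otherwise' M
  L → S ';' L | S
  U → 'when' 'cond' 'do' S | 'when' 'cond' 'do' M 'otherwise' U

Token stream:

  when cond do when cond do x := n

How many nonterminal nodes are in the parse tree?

[S [U when cond do [S [U when cond do [S [M x := n]]]]]]

6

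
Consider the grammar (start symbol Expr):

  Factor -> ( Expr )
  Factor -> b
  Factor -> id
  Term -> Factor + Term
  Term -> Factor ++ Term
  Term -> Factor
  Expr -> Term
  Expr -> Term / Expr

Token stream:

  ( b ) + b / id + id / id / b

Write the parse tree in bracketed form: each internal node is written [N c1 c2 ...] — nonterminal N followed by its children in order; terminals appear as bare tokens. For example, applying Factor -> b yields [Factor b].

Expr
Term / Expr
Factor + Term / Expr
( Expr ) + Term / Expr
( Term ) + Term / Expr
( Factor ) + Term / Expr
( b ) + Term / Expr
( b ) + Factor / Expr
( b ) + b / Expr
( b ) + b / Term / Expr
( b ) + b / Factor + Term / Expr
( b ) + b / id + Term / Expr
( b ) + b / id + Factor / Expr
( b ) + b / id + id / Expr
( b ) + b / id + id / Term / Expr
( b ) + b / id + id / Factor / Expr
( b ) + b / id + id / id / Expr
( b ) + b / id + id / id / Term
( b ) + b / id + id / id / Factor
( b ) + b / id + id / id / b

[Expr [Term [Factor ( [Expr [Term [Factor b]]] )] + [Term [Factor b]]] / [Expr [Term [Factor id] + [Term [Factor id]]] / [Expr [Term [Factor id]] / [Expr [Term [Factor b]]]]]]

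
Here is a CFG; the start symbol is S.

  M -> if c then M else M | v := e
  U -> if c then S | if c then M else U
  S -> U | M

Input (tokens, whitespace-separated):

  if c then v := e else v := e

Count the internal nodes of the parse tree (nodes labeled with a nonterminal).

[S [M if c then [M v := e] else [M v := e]]]

4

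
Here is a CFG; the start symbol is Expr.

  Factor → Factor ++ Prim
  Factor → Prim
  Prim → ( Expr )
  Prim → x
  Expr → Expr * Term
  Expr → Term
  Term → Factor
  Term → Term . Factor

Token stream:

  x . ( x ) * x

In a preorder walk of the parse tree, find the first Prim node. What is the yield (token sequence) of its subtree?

[Expr [Expr [Term [Term [Factor [Prim x]]] . [Factor [Prim ( [Expr [Term [Factor [Prim x]]]] )]]]] * [Term [Factor [Prim x]]]]

x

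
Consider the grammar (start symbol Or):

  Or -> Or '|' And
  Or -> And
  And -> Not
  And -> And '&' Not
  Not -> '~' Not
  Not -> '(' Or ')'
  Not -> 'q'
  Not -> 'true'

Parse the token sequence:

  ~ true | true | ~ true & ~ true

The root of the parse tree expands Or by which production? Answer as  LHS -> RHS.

[Or [Or [Or [And [Not ~ [Not true]]]] | [And [Not true]]] | [And [And [Not ~ [Not true]]] & [Not ~ [Not true]]]]

Or -> Or '|' And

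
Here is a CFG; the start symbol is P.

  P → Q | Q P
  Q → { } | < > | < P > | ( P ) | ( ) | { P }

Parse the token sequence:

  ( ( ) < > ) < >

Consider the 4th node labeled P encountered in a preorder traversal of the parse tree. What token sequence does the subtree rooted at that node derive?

[P [Q ( [P [Q ( )] [P [Q < >]]] )] [P [Q < >]]]

< >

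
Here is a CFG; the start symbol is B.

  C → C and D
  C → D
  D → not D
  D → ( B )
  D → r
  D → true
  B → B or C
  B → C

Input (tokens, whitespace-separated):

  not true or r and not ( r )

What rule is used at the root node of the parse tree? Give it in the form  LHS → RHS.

[B [B [C [D not [D true]]]] or [C [C [D r]] and [D not [D ( [B [C [D r]]] )]]]]

B → B or C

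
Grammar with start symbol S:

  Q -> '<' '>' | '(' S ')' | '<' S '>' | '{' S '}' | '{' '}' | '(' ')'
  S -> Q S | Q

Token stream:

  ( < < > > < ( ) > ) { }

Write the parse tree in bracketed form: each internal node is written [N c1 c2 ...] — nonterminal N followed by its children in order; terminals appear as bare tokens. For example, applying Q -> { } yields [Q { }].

[S [Q ( [S [Q < [S [Q < >]] >] [S [Q < [S [Q ( )]] >]]] )] [S [Q { }]]]

S
Q S
( S ) S
( Q S ) S
( < S > S ) S
( < Q > S ) S
( < < > > S ) S
( < < > > Q ) S
( < < > > < S > ) S
( < < > > < Q > ) S
( < < > > < ( ) > ) S
( < < > > < ( ) > ) Q
( < < > > < ( ) > ) { }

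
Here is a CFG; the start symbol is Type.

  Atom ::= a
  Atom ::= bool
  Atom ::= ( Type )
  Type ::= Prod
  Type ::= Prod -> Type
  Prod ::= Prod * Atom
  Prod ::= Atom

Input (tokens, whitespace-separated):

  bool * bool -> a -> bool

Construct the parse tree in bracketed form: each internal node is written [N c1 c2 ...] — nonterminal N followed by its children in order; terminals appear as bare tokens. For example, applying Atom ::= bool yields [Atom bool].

Type
Prod -> Type
Prod * Atom -> Type
Atom * Atom -> Type
bool * Atom -> Type
bool * bool -> Type
bool * bool -> Prod -> Type
bool * bool -> Atom -> Type
bool * bool -> a -> Type
bool * bool -> a -> Prod
bool * bool -> a -> Atom
bool * bool -> a -> bool

[Type [Prod [Prod [Atom bool]] * [Atom bool]] -> [Type [Prod [Atom a]] -> [Type [Prod [Atom bool]]]]]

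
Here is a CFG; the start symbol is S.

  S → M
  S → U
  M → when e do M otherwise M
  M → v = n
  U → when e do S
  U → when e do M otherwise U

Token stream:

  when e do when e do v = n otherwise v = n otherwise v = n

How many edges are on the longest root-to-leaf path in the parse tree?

[S [M when e do [M when e do [M v = n] otherwise [M v = n]] otherwise [M v = n]]]

4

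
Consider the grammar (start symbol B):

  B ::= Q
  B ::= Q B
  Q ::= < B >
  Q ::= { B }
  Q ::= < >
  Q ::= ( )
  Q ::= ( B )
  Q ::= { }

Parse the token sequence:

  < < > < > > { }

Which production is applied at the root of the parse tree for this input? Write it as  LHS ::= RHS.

B ::= Q B

[B [Q < [B [Q < >] [B [Q < >]]] >] [B [Q { }]]]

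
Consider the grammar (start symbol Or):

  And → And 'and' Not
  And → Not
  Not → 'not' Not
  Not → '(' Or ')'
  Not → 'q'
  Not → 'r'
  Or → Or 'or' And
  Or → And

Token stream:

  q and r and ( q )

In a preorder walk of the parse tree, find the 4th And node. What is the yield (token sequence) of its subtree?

[Or [And [And [And [Not q]] and [Not r]] and [Not ( [Or [And [Not q]]] )]]]

q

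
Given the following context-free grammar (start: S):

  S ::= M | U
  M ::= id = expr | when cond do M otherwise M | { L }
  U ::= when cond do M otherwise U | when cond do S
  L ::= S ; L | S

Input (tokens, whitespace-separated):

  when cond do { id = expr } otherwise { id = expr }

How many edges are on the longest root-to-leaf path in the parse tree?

[S [M when cond do [M { [L [S [M id = expr]]] }] otherwise [M { [L [S [M id = expr]]] }]]]

6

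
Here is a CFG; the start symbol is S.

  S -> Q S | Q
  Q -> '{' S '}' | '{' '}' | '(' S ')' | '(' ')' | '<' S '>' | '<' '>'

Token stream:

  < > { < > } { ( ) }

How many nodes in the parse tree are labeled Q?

5

[S [Q < >] [S [Q { [S [Q < >]] }] [S [Q { [S [Q ( )]] }]]]]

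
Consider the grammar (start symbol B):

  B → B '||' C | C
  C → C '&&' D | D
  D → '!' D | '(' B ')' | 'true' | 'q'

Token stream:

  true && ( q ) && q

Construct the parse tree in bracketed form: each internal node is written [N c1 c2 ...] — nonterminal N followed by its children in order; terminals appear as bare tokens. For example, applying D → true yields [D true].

B
C
C && D
C && D && D
D && D && D
true && D && D
true && ( B ) && D
true && ( C ) && D
true && ( D ) && D
true && ( q ) && D
true && ( q ) && q

[B [C [C [C [D true]] && [D ( [B [C [D q]]] )]] && [D q]]]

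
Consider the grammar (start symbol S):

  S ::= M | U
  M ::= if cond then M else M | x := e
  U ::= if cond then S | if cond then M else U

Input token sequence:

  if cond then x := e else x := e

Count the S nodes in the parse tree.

1

[S [M if cond then [M x := e] else [M x := e]]]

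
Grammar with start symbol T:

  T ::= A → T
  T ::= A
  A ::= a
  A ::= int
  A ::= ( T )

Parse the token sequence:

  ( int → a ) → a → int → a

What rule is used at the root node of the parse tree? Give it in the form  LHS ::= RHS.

T ::= A → T

[T [A ( [T [A int] → [T [A a]]] )] → [T [A a] → [T [A int] → [T [A a]]]]]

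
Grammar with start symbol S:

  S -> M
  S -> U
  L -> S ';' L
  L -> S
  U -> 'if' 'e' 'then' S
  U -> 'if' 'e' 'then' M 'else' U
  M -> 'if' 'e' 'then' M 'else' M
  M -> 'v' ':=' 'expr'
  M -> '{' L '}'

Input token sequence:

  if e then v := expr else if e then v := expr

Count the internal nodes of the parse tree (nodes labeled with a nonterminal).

[S [U if e then [M v := expr] else [U if e then [S [M v := expr]]]]]

6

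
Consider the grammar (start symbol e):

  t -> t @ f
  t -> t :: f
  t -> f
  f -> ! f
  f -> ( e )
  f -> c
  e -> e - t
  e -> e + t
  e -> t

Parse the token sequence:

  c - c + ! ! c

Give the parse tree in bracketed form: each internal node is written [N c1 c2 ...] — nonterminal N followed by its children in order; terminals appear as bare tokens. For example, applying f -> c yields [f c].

e
e + t
e - t + t
t - t + t
f - t + t
c - t + t
c - f + t
c - c + t
c - c + f
c - c + ! f
c - c + ! ! f
c - c + ! ! c

[e [e [e [t [f c]]] - [t [f c]]] + [t [f ! [f ! [f c]]]]]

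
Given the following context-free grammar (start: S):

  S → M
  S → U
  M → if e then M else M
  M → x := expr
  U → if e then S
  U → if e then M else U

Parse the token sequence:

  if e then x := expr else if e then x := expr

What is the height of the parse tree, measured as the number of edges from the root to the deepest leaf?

5

[S [U if e then [M x := expr] else [U if e then [S [M x := expr]]]]]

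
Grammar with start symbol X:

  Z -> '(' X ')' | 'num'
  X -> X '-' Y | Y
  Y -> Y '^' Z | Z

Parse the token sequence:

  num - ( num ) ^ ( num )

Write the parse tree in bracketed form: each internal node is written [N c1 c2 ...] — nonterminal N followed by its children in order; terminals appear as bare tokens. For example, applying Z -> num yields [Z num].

[X [X [Y [Z num]]] - [Y [Y [Z ( [X [Y [Z num]]] )]] ^ [Z ( [X [Y [Z num]]] )]]]

X
X - Y
Y - Y
Z - Y
num - Y
num - Y ^ Z
num - Z ^ Z
num - ( X ) ^ Z
num - ( Y ) ^ Z
num - ( Z ) ^ Z
num - ( num ) ^ Z
num - ( num ) ^ ( X )
num - ( num ) ^ ( Y )
num - ( num ) ^ ( Z )
num - ( num ) ^ ( num )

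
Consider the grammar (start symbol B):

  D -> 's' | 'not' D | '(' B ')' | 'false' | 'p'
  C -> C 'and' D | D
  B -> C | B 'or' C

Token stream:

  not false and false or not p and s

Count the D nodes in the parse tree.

6

[B [B [C [C [D not [D false]]] and [D false]]] or [C [C [D not [D p]]] and [D s]]]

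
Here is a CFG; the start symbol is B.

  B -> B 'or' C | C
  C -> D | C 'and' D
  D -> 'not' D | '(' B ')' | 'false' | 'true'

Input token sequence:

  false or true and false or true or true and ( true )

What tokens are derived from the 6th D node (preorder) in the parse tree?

[B [B [B [B [C [D false]]] or [C [C [D true]] and [D false]]] or [C [D true]]] or [C [C [D true]] and [D ( [B [C [D true]]] )]]]

( true )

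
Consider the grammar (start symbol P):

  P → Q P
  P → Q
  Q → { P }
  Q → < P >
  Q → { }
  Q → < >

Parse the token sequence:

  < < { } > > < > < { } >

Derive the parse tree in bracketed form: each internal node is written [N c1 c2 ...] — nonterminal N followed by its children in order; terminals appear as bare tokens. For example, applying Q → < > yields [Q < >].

[P [Q < [P [Q < [P [Q { }]] >]] >] [P [Q < >] [P [Q < [P [Q { }]] >]]]]

P
Q P
< P > P
< Q > P
< < P > > P
< < Q > > P
< < { } > > P
< < { } > > Q P
< < { } > > < > P
< < { } > > < > Q
< < { } > > < > < P >
< < { } > > < > < Q >
< < { } > > < > < { } >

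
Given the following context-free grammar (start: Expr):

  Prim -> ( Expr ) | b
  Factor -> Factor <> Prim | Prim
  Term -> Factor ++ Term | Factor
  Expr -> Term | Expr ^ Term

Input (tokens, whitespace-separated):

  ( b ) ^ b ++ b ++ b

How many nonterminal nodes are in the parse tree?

[Expr [Expr [Term [Factor [Prim ( [Expr [Term [Factor [Prim b]]]] )]]]] ^ [Term [Factor [Prim b]] ++ [Term [Factor [Prim b]] ++ [Term [Factor [Prim b]]]]]]

18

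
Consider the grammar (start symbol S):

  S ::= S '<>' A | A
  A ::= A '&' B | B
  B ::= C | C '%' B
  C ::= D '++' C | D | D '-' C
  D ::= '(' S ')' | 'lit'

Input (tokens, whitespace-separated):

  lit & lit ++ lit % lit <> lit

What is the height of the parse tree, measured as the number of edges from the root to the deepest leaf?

[S [S [A [A [B [C [D lit]]]] & [B [C [D lit] ++ [C [D lit]]] % [B [C [D lit]]]]]] <> [A [B [C [D lit]]]]]

7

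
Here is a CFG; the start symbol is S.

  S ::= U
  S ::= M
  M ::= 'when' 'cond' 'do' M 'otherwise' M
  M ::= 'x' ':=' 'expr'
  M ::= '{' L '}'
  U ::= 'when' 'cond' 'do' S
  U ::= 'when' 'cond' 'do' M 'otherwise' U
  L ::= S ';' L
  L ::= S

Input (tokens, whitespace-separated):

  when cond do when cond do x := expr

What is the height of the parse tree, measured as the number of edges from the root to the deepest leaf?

6

[S [U when cond do [S [U when cond do [S [M x := expr]]]]]]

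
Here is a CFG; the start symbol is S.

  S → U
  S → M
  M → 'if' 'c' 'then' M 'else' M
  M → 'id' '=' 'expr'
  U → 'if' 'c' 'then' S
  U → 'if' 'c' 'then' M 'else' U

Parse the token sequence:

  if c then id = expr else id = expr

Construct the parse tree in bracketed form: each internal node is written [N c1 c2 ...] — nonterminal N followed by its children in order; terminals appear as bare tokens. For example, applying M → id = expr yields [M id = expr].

[S [M if c then [M id = expr] else [M id = expr]]]

S
M
if c then M else M
if c then id = expr else M
if c then id = expr else id = expr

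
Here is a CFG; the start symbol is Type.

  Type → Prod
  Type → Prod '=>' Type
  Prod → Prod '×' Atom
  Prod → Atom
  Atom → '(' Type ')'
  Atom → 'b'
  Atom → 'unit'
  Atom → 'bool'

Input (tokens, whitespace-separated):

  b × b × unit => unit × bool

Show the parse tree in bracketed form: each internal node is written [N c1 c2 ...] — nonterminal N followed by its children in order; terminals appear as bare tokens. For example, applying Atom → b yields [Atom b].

Type
Prod => Type
Prod × Atom => Type
Prod × Atom × Atom => Type
Atom × Atom × Atom => Type
b × Atom × Atom => Type
b × b × Atom => Type
b × b × unit => Type
b × b × unit => Prod
b × b × unit => Prod × Atom
b × b × unit => Atom × Atom
b × b × unit => unit × Atom
b × b × unit => unit × bool

[Type [Prod [Prod [Prod [Atom b]] × [Atom b]] × [Atom unit]] => [Type [Prod [Prod [Atom unit]] × [Atom bool]]]]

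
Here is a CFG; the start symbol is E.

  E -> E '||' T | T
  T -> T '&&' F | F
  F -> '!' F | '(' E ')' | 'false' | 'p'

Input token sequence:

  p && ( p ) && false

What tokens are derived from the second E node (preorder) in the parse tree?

[E [T [T [T [F p]] && [F ( [E [T [F p]]] )]] && [F false]]]

p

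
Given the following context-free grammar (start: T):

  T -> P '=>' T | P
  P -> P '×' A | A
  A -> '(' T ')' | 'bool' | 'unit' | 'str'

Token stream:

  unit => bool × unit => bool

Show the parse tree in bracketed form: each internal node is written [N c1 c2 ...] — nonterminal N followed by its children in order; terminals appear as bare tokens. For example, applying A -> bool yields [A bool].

[T [P [A unit]] => [T [P [P [A bool]] × [A unit]] => [T [P [A bool]]]]]

T
P => T
A => T
unit => T
unit => P => T
unit => P × A => T
unit => A × A => T
unit => bool × A => T
unit => bool × unit => T
unit => bool × unit => P
unit => bool × unit => A
unit => bool × unit => bool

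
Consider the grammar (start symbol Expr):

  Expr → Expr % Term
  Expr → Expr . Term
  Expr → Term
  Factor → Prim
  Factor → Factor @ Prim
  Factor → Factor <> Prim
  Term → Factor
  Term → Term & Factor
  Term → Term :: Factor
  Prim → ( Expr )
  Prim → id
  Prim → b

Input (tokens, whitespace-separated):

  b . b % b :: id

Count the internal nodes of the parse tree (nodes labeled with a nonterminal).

15

[Expr [Expr [Expr [Term [Factor [Prim b]]]] . [Term [Factor [Prim b]]]] % [Term [Term [Factor [Prim b]]] :: [Factor [Prim id]]]]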